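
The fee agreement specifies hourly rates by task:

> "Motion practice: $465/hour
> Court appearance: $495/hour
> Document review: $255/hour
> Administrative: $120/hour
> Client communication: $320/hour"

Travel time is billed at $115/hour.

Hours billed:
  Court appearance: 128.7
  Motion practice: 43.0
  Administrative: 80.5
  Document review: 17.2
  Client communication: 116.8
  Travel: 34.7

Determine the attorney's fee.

$139,114.00

Motion practice: 43.0 × $465 = $19,995.00
Court appearance: 128.7 × $495 = $63,706.50
Document review: 17.2 × $255 = $4,386.00
Administrative: 80.5 × $120 = $9,660.00
Client communication: 116.8 × $320 = $37,376.00
Subtotal: $19,995.00 + $63,706.50 + $4,386.00 + $9,660.00 + $37,376.00 = $135,123.50
Travel: 34.7 × $115 = $3,990.50
Total: $135,123.50 + $3,990.50 = $139,114.00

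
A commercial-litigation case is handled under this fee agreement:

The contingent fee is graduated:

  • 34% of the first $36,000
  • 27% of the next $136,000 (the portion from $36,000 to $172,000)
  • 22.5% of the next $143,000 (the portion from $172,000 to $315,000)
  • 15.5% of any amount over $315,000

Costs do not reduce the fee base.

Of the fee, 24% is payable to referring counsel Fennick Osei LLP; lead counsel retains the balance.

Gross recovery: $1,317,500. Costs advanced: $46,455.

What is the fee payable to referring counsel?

$56,765.40

Fee base is the gross recovery, $1,317,500; costs are reimbursed separately.
First $36,000 at 34% = $12,240.00
Next $136,000 at 27% = $36,720.00
Next $143,000 at 22.5% = $32,175.00
Remaining $1,002,500 at 15.5% = $155,387.50
Fee: $12,240.00 + $36,720.00 + $32,175.00 + $155,387.50 = $236,522.50
Referral share: 24% of $236,522.50 = $56,765.40; lead counsel retains $236,522.50 − $56,765.40 = $179,757.10.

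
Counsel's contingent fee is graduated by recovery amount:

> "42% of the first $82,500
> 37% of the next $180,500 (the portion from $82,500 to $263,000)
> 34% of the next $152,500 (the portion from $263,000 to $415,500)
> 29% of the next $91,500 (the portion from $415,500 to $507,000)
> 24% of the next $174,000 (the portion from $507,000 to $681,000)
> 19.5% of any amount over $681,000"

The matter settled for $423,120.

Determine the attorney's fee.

First $82,500 at 42% = $34,650.00
Next $180,500 at 37% = $66,785.00
Next $152,500 at 34% = $51,850.00
Remaining $7,620 at 29% = $2,209.80
Fee: $34,650.00 + $66,785.00 + $51,850.00 + $2,209.80 = $155,494.80

$155,494.80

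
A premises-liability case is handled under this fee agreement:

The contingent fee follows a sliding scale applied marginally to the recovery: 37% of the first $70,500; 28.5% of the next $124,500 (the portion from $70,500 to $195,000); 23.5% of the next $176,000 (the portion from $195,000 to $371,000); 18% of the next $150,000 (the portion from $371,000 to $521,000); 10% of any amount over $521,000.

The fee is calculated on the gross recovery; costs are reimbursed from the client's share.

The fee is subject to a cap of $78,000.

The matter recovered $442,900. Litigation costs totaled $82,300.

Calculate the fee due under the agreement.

Fee base is the gross recovery, $442,900; costs are reimbursed separately.
First $70,500 at 37% = $26,085.00
Next $124,500 at 28.5% = $35,482.50
Next $176,000 at 23.5% = $41,360.00
Remaining $71,900 at 18% = $12,942.00
Fee: $26,085.00 + $35,482.50 + $41,360.00 + $12,942.00 = $115,869.50
$115,869.50 exceeds the $78,000 cap, so the fee is capped at $78,000.00.

$78,000.00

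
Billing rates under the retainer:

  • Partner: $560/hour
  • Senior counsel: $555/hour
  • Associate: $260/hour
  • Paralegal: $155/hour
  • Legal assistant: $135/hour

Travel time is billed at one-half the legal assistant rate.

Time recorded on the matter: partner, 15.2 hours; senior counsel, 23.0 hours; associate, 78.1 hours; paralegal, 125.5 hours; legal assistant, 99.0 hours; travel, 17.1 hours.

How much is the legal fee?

$75,554.75

Partner: 15.2 × $560 = $8,512.00
Senior counsel: 23.0 × $555 = $12,765.00
Associate: 78.1 × $260 = $20,306.00
Paralegal: 125.5 × $155 = $19,452.50
Legal assistant: 99.0 × $135 = $13,365.00
Subtotal: $8,512.00 + $12,765.00 + $20,306.00 + $19,452.50 + $13,365.00 = $74,400.50
Travel: 17.1 × ($135 ÷ 2) = 17.1 × $67.50 = $1,154.25
Total: $74,400.50 + $1,154.25 = $75,554.75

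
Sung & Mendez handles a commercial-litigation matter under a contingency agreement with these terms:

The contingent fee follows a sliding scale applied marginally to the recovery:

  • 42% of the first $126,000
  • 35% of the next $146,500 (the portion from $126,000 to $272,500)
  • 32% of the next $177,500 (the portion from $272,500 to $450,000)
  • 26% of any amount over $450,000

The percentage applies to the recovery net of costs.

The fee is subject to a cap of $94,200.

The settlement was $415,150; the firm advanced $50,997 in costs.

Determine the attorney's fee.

$94,200.00

Fee base (net of costs): $415,150 − $50,997 = $364,153
First $126,000 at 42% = $52,920.00
Next $146,500 at 35% = $51,275.00
Remaining $91,653 at 32% = $29,328.96
Fee: $52,920.00 + $51,275.00 + $29,328.96 = $133,523.96
$133,523.96 exceeds the $94,200 cap, so the fee is capped at $94,200.00.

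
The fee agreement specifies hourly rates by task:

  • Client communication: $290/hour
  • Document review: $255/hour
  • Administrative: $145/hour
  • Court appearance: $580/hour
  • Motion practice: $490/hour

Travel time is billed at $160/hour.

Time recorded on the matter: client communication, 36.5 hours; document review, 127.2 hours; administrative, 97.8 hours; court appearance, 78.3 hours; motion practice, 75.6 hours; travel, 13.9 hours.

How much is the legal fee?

$141,884.00

Client communication: 36.5 × $290 = $10,585.00
Document review: 127.2 × $255 = $32,436.00
Administrative: 97.8 × $145 = $14,181.00
Court appearance: 78.3 × $580 = $45,414.00
Motion practice: 75.6 × $490 = $37,044.00
Subtotal: $10,585.00 + $32,436.00 + $14,181.00 + $45,414.00 + $37,044.00 = $139,660.00
Travel: 13.9 × $160 = $2,224.00
Total: $139,660.00 + $2,224.00 = $141,884.00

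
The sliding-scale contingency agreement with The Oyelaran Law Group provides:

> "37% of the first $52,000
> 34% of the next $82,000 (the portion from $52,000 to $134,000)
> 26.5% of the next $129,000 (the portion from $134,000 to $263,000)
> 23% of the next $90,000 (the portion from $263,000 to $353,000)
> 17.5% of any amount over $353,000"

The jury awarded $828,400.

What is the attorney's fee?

$185,200.00

First $52,000 at 37% = $19,240.00
Next $82,000 at 34% = $27,880.00
Next $129,000 at 26.5% = $34,185.00
Next $90,000 at 23% = $20,700.00
Remaining $475,400 at 17.5% = $83,195.00
Fee: $19,240.00 + $27,880.00 + $34,185.00 + $20,700.00 + $83,195.00 = $185,200.00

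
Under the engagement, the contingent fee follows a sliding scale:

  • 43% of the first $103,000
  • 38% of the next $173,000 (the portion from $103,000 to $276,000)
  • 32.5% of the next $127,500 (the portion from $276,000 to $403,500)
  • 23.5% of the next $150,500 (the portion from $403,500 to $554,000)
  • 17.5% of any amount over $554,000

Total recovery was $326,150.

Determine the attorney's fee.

First $103,000 at 43% = $44,290.00
Next $173,000 at 38% = $65,740.00
Remaining $50,150 at 32.5% = $16,298.75
Fee: $44,290.00 + $65,740.00 + $16,298.75 = $126,328.75

$126,328.75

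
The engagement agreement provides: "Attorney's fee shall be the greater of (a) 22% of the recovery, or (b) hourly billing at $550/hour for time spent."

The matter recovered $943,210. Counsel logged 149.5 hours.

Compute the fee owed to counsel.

$207,506.20

(a) 22% of $943,210 = $207,506.20
(b) 149.5 × $550 = $82,225.00
The greater is (a): $207,506.20.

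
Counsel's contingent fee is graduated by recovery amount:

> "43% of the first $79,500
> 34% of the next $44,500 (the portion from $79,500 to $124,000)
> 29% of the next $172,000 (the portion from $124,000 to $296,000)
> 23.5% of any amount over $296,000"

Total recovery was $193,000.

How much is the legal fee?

First $79,500 at 43% = $34,185.00
Next $44,500 at 34% = $15,130.00
Remaining $69,000 at 29% = $20,010.00
Fee: $34,185.00 + $15,130.00 + $20,010.00 = $69,325.00

$69,325.00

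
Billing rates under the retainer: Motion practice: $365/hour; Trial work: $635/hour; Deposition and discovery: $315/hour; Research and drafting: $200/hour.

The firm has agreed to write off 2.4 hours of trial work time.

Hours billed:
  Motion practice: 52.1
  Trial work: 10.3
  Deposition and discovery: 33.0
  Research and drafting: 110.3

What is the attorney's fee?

$56,488.00

Motion practice: 52.1 × $365 = $19,016.50
Trial work: 10.3 × $635 = $6,540.50
Deposition and discovery: 33.0 × $315 = $10,395.00
Research and drafting: 110.3 × $200 = $22,060.00
Subtotal: $58,012.00
Write-off: 2.4 × $635 = $1,524.00
Total: $58,012.00 − $1,524.00 = $56,488.00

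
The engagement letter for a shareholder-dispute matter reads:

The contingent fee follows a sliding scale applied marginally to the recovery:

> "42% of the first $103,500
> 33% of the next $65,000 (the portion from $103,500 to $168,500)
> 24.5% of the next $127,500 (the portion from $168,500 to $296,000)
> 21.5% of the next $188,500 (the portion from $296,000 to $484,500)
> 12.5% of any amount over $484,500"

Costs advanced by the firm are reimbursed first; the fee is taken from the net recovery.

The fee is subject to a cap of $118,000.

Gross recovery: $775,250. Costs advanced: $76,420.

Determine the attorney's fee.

Fee base (net of costs): $775,250 − $76,420 = $698,830
First $103,500 at 42% = $43,470.00
Next $65,000 at 33% = $21,450.00
Next $127,500 at 24.5% = $31,237.50
Next $188,500 at 21.5% = $40,527.50
Remaining $214,330 at 12.5% = $26,791.25
Fee: $43,470.00 + $21,450.00 + $31,237.50 + $40,527.50 + $26,791.25 = $163,476.25
$163,476.25 exceeds the $118,000 cap, so the fee is capped at $118,000.00.

$118,000.00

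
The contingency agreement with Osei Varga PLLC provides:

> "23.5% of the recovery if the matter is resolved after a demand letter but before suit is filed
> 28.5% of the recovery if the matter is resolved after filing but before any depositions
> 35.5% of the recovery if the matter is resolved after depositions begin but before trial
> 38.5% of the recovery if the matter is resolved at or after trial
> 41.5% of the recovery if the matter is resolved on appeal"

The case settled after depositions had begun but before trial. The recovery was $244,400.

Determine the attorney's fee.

The matter settled after depositions had begun but before trial, so the 35.5% rate applies.
$244,400 × 35.5% = $86,762.00

$86,762.00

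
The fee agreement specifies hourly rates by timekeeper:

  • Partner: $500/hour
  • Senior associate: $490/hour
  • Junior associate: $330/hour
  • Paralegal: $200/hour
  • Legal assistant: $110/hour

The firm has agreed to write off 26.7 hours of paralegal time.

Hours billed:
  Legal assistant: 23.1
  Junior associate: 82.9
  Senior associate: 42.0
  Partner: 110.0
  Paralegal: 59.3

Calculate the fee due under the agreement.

$111,998.00

Partner: 110.0 × $500 = $55,000.00
Senior associate: 42.0 × $490 = $20,580.00
Junior associate: 82.9 × $330 = $27,357.00
Paralegal: 59.3 × $200 = $11,860.00
Legal assistant: 23.1 × $110 = $2,541.00
Subtotal: $117,338.00
Write-off: 26.7 × $200 = $5,340.00
Total: $117,338.00 − $5,340.00 = $111,998.00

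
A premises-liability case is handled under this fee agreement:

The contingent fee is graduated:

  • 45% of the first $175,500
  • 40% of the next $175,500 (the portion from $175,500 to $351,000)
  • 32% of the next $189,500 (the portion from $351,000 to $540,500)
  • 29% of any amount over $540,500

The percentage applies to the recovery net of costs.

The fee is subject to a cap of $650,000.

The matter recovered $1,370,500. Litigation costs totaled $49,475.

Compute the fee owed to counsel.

Fee base (net of costs): $1,370,500 − $49,475 = $1,321,025
First $175,500 at 45% = $78,975.00
Next $175,500 at 40% = $70,200.00
Next $189,500 at 32% = $60,640.00
Remaining $780,525 at 29% = $226,352.25
Fee: $78,975.00 + $70,200.00 + $60,640.00 + $226,352.25 = $436,167.25
$436,167.25 is under the $650,000 cap.

$436,167.25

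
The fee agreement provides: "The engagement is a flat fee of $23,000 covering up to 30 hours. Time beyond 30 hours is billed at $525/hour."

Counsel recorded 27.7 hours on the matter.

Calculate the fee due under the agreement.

27.7 hours is within the 30-hour scope; only the flat fee applies.

$23,000.00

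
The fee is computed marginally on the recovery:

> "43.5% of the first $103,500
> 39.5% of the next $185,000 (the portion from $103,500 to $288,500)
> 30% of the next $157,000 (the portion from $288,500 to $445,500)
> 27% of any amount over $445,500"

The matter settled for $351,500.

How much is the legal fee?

First $103,500 at 43.5% = $45,022.50
Next $185,000 at 39.5% = $73,075.00
Remaining $63,000 at 30% = $18,900.00
Fee: $45,022.50 + $73,075.00 + $18,900.00 = $136,997.50

$136,997.50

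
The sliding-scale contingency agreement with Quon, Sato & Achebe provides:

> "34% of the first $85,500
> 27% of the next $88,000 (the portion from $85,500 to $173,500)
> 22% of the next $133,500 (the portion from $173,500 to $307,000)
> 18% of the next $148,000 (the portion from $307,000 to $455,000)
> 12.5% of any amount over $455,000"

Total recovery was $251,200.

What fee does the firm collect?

First $85,500 at 34% = $29,070.00
Next $88,000 at 27% = $23,760.00
Remaining $77,700 at 22% = $17,094.00
Fee: $29,070.00 + $23,760.00 + $17,094.00 = $69,924.00

$69,924.00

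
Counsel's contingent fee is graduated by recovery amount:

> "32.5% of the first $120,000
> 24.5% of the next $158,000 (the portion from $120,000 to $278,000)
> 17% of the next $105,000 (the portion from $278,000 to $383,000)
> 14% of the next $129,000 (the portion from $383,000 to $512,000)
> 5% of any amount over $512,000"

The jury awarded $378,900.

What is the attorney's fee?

First $120,000 at 32.5% = $39,000.00
Next $158,000 at 24.5% = $38,710.00
Remaining $100,900 at 17% = $17,153.00
Fee: $39,000.00 + $38,710.00 + $17,153.00 = $94,863.00

$94,863.00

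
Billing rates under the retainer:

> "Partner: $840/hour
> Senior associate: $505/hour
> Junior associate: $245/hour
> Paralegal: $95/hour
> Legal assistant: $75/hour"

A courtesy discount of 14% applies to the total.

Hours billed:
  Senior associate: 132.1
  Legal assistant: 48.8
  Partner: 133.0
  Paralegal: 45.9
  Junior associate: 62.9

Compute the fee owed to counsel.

Partner: 133.0 × $840 = $111,720.00
Senior associate: 132.1 × $505 = $66,710.50
Junior associate: 62.9 × $245 = $15,410.50
Paralegal: 45.9 × $95 = $4,360.50
Legal assistant: 48.8 × $75 = $3,660.00
Subtotal: $201,861.50
Less 14% discount: −$28,260.61
Total: $201,861.50 − $28,260.61 = $173,600.89

$173,600.89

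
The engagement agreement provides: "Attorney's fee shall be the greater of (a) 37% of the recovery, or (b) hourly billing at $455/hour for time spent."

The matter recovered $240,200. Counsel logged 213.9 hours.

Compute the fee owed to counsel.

(a) 37% of $240,200 = $88,874.00
(b) 213.9 × $455 = $97,324.50
The greater is (b): $97,324.50.

$97,324.50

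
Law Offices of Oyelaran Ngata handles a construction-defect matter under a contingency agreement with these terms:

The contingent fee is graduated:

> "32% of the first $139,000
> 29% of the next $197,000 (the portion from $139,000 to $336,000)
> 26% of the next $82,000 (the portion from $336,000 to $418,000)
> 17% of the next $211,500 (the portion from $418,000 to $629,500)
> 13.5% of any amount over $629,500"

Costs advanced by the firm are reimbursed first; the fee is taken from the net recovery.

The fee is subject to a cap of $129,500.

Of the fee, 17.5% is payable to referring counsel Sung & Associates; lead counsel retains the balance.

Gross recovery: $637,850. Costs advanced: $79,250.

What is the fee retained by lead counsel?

Fee base (net of costs): $637,850 − $79,250 = $558,600
First $139,000 at 32% = $44,480.00
Next $197,000 at 29% = $57,130.00
Next $82,000 at 26% = $21,320.00
Remaining $140,600 at 17% = $23,902.00
Fee: $44,480.00 + $57,130.00 + $21,320.00 + $23,902.00 = $146,832.00
$146,832.00 exceeds the $129,500 cap, so the fee is capped at $129,500.00.
Referral share: 17.5% of $129,500.00 = $22,662.50; lead counsel retains $129,500.00 − $22,662.50 = $106,837.50.

$106,837.50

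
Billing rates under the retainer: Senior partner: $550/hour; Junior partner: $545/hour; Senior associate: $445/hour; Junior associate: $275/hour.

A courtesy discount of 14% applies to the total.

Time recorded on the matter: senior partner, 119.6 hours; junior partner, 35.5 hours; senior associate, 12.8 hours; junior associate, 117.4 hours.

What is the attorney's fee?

Senior partner: 119.6 × $550 = $65,780.00
Junior partner: 35.5 × $545 = $19,347.50
Senior associate: 12.8 × $445 = $5,696.00
Junior associate: 117.4 × $275 = $32,285.00
Subtotal: $123,108.50
Less 14% discount: −$17,235.19
Total: $123,108.50 − $17,235.19 = $105,873.31

$105,873.31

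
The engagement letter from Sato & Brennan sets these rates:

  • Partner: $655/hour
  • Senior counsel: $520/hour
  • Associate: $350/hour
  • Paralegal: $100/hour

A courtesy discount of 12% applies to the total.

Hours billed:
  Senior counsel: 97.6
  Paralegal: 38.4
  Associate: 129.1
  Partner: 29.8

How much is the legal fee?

Partner: 29.8 × $655 = $19,519.00
Senior counsel: 97.6 × $520 = $50,752.00
Associate: 129.1 × $350 = $45,185.00
Paralegal: 38.4 × $100 = $3,840.00
Subtotal: $119,296.00
Less 12% discount: −$14,315.52
Total: $119,296.00 − $14,315.52 = $104,980.48

$104,980.48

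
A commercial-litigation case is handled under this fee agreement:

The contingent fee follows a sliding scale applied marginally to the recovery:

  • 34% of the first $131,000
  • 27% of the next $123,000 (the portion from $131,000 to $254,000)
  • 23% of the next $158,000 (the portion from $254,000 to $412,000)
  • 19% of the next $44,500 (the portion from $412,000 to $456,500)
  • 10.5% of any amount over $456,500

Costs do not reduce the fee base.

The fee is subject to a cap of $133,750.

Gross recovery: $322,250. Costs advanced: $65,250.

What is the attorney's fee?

$93,447.50

Fee base is the gross recovery, $322,250; costs are reimbursed separately.
First $131,000 at 34% = $44,540.00
Next $123,000 at 27% = $33,210.00
Remaining $68,250 at 23% = $15,697.50
Fee: $44,540.00 + $33,210.00 + $15,697.50 = $93,447.50
$93,447.50 is under the $133,750 cap.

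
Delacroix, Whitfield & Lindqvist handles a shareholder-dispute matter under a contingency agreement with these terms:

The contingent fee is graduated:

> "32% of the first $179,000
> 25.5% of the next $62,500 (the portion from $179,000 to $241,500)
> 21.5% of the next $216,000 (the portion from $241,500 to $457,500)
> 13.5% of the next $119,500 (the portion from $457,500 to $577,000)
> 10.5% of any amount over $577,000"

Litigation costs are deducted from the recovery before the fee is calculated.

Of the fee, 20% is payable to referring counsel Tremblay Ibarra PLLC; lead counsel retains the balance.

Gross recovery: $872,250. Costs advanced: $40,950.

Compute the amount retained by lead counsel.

Fee base (net of costs): $872,250 − $40,950 = $831,300
First $179,000 at 32% = $57,280.00
Next $62,500 at 25.5% = $15,937.50
Next $216,000 at 21.5% = $46,440.00
Next $119,500 at 13.5% = $16,132.50
Remaining $254,300 at 10.5% = $26,701.50
Fee: $57,280.00 + $15,937.50 + $46,440.00 + $16,132.50 + $26,701.50 = $162,491.50
Referral share: 20% of $162,491.50 = $32,498.30; lead counsel retains $162,491.50 − $32,498.30 = $129,993.20.

$129,993.20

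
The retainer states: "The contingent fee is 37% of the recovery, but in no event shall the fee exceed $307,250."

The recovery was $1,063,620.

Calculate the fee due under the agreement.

$307,250.00

37% of $1,063,620 = $393,539.40
That exceeds the $307,250 cap, so the fee is capped at $307,250.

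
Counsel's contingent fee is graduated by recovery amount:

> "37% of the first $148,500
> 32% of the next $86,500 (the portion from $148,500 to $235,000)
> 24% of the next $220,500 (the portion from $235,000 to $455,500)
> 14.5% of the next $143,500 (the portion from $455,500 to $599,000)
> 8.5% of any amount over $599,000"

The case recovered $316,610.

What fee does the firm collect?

$102,211.40

First $148,500 at 37% = $54,945.00
Next $86,500 at 32% = $27,680.00
Remaining $81,610 at 24% = $19,586.40
Fee: $54,945.00 + $27,680.00 + $19,586.40 = $102,211.40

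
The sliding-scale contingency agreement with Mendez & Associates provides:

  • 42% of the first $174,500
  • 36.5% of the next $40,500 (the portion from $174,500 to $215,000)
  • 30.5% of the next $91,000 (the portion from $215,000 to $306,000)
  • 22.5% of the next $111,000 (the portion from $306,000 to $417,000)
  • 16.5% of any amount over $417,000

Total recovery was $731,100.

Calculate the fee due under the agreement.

$192,629.00

First $174,500 at 42% = $73,290.00
Next $40,500 at 36.5% = $14,782.50
Next $91,000 at 30.5% = $27,755.00
Next $111,000 at 22.5% = $24,975.00
Remaining $314,100 at 16.5% = $51,826.50
Fee: $73,290.00 + $14,782.50 + $27,755.00 + $24,975.00 + $51,826.50 = $192,629.00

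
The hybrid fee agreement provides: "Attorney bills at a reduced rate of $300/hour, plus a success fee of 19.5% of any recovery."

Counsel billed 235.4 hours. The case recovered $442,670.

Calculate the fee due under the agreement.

Hourly: 235.4 × $300 = $70,620.00
Success fee: 19.5% of $442,670 = $86,320.65
Total: $70,620.00 + $86,320.65 = $156,940.65

$156,940.65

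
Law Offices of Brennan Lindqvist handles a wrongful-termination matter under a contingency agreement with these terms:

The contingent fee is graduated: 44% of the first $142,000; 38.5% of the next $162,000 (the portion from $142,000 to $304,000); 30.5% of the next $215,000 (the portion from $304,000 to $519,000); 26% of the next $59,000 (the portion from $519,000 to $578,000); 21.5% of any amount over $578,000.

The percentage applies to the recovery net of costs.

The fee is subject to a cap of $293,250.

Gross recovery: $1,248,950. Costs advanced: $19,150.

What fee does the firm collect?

$293,250.00

Fee base (net of costs): $1,248,950 − $19,150 = $1,229,800
First $142,000 at 44% = $62,480.00
Next $162,000 at 38.5% = $62,370.00
Next $215,000 at 30.5% = $65,575.00
Next $59,000 at 26% = $15,340.00
Remaining $651,800 at 21.5% = $140,137.00
Fee: $62,480.00 + $62,370.00 + $65,575.00 + $15,340.00 + $140,137.00 = $345,902.00
$345,902.00 exceeds the $293,250 cap, so the fee is capped at $293,250.00.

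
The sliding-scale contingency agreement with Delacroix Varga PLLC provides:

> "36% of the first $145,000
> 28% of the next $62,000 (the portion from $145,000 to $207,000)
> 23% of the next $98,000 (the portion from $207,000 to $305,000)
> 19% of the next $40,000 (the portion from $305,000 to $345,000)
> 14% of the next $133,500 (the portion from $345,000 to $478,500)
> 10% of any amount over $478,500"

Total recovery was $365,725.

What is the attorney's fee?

First $145,000 at 36% = $52,200.00
Next $62,000 at 28% = $17,360.00
Next $98,000 at 23% = $22,540.00
Next $40,000 at 19% = $7,600.00
Remaining $20,725 at 14% = $2,901.50
Fee: $52,200.00 + $17,360.00 + $22,540.00 + $7,600.00 + $2,901.50 = $102,601.50

$102,601.50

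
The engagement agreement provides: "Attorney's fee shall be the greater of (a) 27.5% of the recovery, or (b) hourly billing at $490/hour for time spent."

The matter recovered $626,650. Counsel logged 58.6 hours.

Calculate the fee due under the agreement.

$172,328.75

(a) 27.5% of $626,650 = $172,328.75
(b) 58.6 × $490 = $28,714.00
The greater is (a): $172,328.75.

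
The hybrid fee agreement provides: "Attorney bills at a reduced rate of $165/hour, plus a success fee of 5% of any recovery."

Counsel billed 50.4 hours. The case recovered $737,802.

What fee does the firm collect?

$45,206.10

Hourly: 50.4 × $165 = $8,316.00
Success fee: 5% of $737,802 = $36,890.10
Total: $8,316.00 + $36,890.10 = $45,206.10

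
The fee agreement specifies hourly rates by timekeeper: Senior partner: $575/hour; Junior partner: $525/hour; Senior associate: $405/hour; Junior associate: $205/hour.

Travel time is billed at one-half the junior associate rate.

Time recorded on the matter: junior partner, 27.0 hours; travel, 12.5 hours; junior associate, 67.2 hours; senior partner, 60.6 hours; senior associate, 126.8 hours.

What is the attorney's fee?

Senior partner: 60.6 × $575 = $34,845.00
Junior partner: 27.0 × $525 = $14,175.00
Senior associate: 126.8 × $405 = $51,354.00
Junior associate: 67.2 × $205 = $13,776.00
Subtotal: $34,845.00 + $14,175.00 + $51,354.00 + $13,776.00 = $114,150.00
Travel: 12.5 × ($205 ÷ 2) = 12.5 × $102.50 = $1,281.25
Total: $114,150.00 + $1,281.25 = $115,431.25

$115,431.25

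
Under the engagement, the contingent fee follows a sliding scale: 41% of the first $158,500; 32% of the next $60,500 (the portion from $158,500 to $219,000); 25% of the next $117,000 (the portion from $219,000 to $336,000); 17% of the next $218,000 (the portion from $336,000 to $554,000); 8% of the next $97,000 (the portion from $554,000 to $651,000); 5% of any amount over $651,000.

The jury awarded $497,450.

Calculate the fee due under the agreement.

First $158,500 at 41% = $64,985.00
Next $60,500 at 32% = $19,360.00
Next $117,000 at 25% = $29,250.00
Remaining $161,450 at 17% = $27,446.50
Fee: $64,985.00 + $19,360.00 + $29,250.00 + $27,446.50 = $141,041.50

$141,041.50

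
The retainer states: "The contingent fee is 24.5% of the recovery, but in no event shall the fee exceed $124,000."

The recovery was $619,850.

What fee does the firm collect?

$124,000.00

24.5% of $619,850 = $151,863.25
That exceeds the $124,000 cap, so the fee is capped at $124,000.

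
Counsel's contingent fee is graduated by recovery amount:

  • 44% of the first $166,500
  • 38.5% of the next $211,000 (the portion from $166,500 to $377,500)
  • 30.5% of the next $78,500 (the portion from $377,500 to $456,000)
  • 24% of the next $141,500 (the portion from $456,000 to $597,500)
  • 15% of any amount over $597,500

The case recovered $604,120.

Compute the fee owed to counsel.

$213,390.50

First $166,500 at 44% = $73,260.00
Next $211,000 at 38.5% = $81,235.00
Next $78,500 at 30.5% = $23,942.50
Next $141,500 at 24% = $33,960.00
Remaining $6,620 at 15% = $993.00
Fee: $73,260.00 + $81,235.00 + $23,942.50 + $33,960.00 + $993.00 = $213,390.50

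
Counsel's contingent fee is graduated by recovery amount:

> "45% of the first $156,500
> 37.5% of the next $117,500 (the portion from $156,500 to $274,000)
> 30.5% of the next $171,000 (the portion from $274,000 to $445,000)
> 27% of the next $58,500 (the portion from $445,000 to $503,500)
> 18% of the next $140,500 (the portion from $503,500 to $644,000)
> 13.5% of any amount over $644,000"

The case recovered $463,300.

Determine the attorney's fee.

First $156,500 at 45% = $70,425.00
Next $117,500 at 37.5% = $44,062.50
Next $171,000 at 30.5% = $52,155.00
Remaining $18,300 at 27% = $4,941.00
Fee: $70,425.00 + $44,062.50 + $52,155.00 + $4,941.00 = $171,583.50

$171,583.50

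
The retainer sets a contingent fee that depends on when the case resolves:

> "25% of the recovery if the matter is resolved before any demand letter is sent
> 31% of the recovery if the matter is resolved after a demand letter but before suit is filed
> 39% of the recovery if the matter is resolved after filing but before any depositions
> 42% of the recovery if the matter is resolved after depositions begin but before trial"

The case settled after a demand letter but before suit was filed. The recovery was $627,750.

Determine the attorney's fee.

The matter settled after a demand letter but before suit was filed, so the 31% rate applies.
$627,750 × 31% = $194,602.50

$194,602.50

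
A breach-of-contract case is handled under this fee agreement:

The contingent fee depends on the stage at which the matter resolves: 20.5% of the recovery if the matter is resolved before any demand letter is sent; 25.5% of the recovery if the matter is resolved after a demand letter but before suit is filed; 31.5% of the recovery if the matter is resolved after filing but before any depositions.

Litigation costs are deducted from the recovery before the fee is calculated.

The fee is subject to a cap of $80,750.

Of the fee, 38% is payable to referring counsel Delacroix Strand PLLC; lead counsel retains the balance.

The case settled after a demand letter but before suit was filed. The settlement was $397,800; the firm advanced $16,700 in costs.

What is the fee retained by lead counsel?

$50,065.00

Fee base (net of costs): $397,800 − $16,700 = $381,100
The matter settled after a demand letter but before suit was filed, so the 25.5% rate applies.
$381,100 × 25.5% = $97,180.50
$97,180.50 exceeds the $80,750 cap, so the fee is capped at $80,750.00.
Referral share: 38% of $80,750.00 = $30,685.00; lead counsel retains $80,750.00 − $30,685.00 = $50,065.00.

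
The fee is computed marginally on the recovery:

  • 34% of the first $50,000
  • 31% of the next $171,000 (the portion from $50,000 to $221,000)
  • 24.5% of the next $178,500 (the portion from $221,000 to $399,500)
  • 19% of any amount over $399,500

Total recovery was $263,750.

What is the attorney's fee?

$80,483.75

First $50,000 at 34% = $17,000.00
Next $171,000 at 31% = $53,010.00
Remaining $42,750 at 24.5% = $10,473.75
Fee: $17,000.00 + $53,010.00 + $10,473.75 = $80,483.75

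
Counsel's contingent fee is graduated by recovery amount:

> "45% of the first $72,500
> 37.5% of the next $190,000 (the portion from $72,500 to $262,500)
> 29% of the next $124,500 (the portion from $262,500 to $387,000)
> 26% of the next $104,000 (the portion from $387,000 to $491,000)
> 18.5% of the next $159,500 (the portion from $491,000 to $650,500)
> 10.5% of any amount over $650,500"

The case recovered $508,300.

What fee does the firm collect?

First $72,500 at 45% = $32,625.00
Next $190,000 at 37.5% = $71,250.00
Next $124,500 at 29% = $36,105.00
Next $104,000 at 26% = $27,040.00
Remaining $17,300 at 18.5% = $3,200.50
Fee: $32,625.00 + $71,250.00 + $36,105.00 + $27,040.00 + $3,200.50 = $170,220.50

$170,220.50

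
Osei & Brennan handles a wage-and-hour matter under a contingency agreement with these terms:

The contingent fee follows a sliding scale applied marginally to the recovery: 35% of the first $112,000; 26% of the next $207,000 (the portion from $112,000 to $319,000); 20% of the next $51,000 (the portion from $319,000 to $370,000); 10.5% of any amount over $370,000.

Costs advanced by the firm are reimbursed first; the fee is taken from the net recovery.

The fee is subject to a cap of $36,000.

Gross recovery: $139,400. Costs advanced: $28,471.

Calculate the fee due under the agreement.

Fee base (net of costs): $139,400 − $28,471 = $110,929
First $110,929 at 35% = $38,825.15
$38,825.15 exceeds the $36,000 cap, so the fee is capped at $36,000.00.

$36,000.00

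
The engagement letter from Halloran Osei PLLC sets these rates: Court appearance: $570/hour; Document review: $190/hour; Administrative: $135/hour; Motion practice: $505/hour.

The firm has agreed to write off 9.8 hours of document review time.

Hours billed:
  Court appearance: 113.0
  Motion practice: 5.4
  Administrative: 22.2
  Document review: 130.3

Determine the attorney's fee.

Court appearance: 113.0 × $570 = $64,410.00
Document review: 130.3 × $190 = $24,757.00
Administrative: 22.2 × $135 = $2,997.00
Motion practice: 5.4 × $505 = $2,727.00
Subtotal: $94,891.00
Write-off: 9.8 × $190 = $1,862.00
Total: $94,891.00 − $1,862.00 = $93,029.00

$93,029.00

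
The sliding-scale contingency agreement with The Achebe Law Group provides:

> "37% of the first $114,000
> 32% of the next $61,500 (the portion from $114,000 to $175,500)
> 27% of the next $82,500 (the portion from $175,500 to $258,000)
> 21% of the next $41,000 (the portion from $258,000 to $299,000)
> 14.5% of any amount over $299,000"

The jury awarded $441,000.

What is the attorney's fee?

First $114,000 at 37% = $42,180.00
Next $61,500 at 32% = $19,680.00
Next $82,500 at 27% = $22,275.00
Next $41,000 at 21% = $8,610.00
Remaining $142,000 at 14.5% = $20,590.00
Fee: $42,180.00 + $19,680.00 + $22,275.00 + $8,610.00 + $20,590.00 = $113,335.00

$113,335.00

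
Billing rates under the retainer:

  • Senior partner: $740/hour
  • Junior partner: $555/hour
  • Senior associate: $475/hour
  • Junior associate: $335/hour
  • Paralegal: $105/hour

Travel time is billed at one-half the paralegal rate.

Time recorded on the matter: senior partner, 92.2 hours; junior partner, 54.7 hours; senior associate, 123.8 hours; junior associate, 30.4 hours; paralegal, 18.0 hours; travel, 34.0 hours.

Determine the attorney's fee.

$171,250.50

Senior partner: 92.2 × $740 = $68,228.00
Junior partner: 54.7 × $555 = $30,358.50
Senior associate: 123.8 × $475 = $58,805.00
Junior associate: 30.4 × $335 = $10,184.00
Paralegal: 18.0 × $105 = $1,890.00
Subtotal: $68,228.00 + $30,358.50 + $58,805.00 + $10,184.00 + $1,890.00 = $169,465.50
Travel: 34.0 × ($105 ÷ 2) = 34.0 × $52.50 = $1,785.00
Total: $169,465.50 + $1,785.00 = $171,250.50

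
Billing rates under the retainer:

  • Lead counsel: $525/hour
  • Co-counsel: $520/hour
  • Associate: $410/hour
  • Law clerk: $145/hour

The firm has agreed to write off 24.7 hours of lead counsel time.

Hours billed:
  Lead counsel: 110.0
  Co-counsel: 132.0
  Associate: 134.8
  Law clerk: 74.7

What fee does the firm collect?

Lead counsel: 110.0 × $525 = $57,750.00
Co-counsel: 132.0 × $520 = $68,640.00
Associate: 134.8 × $410 = $55,268.00
Law clerk: 74.7 × $145 = $10,831.50
Subtotal: $192,489.50
Write-off: 24.7 × $525 = $12,967.50
Total: $192,489.50 − $12,967.50 = $179,522.00

$179,522.00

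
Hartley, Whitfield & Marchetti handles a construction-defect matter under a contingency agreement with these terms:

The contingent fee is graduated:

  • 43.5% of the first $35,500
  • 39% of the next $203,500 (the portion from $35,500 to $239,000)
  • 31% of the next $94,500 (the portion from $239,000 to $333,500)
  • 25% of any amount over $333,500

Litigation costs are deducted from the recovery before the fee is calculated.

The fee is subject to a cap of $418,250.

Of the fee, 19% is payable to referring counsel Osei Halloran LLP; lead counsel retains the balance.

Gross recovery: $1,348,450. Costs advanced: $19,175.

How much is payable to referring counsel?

Fee base (net of costs): $1,348,450 − $19,175 = $1,329,275
First $35,500 at 43.5% = $15,442.50
Next $203,500 at 39% = $79,365.00
Next $94,500 at 31% = $29,295.00
Remaining $995,775 at 25% = $248,943.75
Fee: $15,442.50 + $79,365.00 + $29,295.00 + $248,943.75 = $373,046.25
$373,046.25 is under the $418,250 cap.
Referral share: 19% of $373,046.25 = $70,878.79; lead counsel retains $373,046.25 − $70,878.79 = $302,167.46.

$70,878.79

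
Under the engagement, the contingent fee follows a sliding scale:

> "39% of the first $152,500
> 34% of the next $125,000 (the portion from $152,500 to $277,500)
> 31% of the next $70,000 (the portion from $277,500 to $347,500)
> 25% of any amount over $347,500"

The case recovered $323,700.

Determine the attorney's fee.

$116,297.00

First $152,500 at 39% = $59,475.00
Next $125,000 at 34% = $42,500.00
Remaining $46,200 at 31% = $14,322.00
Fee: $59,475.00 + $42,500.00 + $14,322.00 = $116,297.00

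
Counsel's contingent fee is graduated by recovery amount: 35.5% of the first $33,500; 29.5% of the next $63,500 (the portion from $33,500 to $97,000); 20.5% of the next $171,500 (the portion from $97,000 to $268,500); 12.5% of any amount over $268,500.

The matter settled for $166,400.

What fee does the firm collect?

$44,852.00

First $33,500 at 35.5% = $11,892.50
Next $63,500 at 29.5% = $18,732.50
Remaining $69,400 at 20.5% = $14,227.00
Fee: $11,892.50 + $18,732.50 + $14,227.00 = $44,852.00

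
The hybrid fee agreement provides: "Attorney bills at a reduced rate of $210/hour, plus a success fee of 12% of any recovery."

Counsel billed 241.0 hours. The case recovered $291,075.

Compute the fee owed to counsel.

Hourly: 241.0 × $210 = $50,610.00
Success fee: 12% of $291,075 = $34,929.00
Total: $50,610.00 + $34,929.00 = $85,539.00

$85,539.00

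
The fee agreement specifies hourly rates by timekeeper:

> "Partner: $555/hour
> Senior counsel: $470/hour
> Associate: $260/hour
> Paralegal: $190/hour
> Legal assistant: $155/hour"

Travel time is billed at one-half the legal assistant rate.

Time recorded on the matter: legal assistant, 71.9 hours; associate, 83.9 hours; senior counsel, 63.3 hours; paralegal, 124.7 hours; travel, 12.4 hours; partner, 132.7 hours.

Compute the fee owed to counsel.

$161,012.00

Partner: 132.7 × $555 = $73,648.50
Senior counsel: 63.3 × $470 = $29,751.00
Associate: 83.9 × $260 = $21,814.00
Paralegal: 124.7 × $190 = $23,693.00
Legal assistant: 71.9 × $155 = $11,144.50
Subtotal: $73,648.50 + $29,751.00 + $21,814.00 + $23,693.00 + $11,144.50 = $160,051.00
Travel: 12.4 × ($155 ÷ 2) = 12.4 × $77.50 = $961.00
Total: $160,051.00 + $961.00 = $161,012.00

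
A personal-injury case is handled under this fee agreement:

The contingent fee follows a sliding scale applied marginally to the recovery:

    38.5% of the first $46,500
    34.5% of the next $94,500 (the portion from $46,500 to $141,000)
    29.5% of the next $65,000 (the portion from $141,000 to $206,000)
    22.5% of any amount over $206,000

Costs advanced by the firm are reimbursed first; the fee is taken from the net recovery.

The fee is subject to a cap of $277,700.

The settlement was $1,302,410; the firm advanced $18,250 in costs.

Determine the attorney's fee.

$277,700.00

Fee base (net of costs): $1,302,410 − $18,250 = $1,284,160
First $46,500 at 38.5% = $17,902.50
Next $94,500 at 34.5% = $32,602.50
Next $65,000 at 29.5% = $19,175.00
Remaining $1,078,160 at 22.5% = $242,586.00
Fee: $17,902.50 + $32,602.50 + $19,175.00 + $242,586.00 = $312,266.00
$312,266.00 exceeds the $277,700 cap, so the fee is capped at $277,700.00.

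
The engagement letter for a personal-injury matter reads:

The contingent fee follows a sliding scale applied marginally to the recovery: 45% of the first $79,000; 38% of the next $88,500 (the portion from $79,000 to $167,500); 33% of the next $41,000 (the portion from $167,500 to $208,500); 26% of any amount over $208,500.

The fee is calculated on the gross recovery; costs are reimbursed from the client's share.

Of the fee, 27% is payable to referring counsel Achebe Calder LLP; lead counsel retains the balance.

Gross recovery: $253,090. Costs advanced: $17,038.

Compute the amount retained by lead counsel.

Fee base is the gross recovery, $253,090; costs are reimbursed separately.
First $79,000 at 45% = $35,550.00
Next $88,500 at 38% = $33,630.00
Next $41,000 at 33% = $13,530.00
Remaining $44,590 at 26% = $11,593.40
Fee: $35,550.00 + $33,630.00 + $13,530.00 + $11,593.40 = $94,303.40
Referral share: 27% of $94,303.40 = $25,461.92; lead counsel retains $94,303.40 − $25,461.92 = $68,841.48.

$68,841.48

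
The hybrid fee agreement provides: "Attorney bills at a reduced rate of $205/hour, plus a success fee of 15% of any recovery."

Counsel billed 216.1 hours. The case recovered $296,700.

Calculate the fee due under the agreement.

Hourly: 216.1 × $205 = $44,300.50
Success fee: 15% of $296,700 = $44,505.00
Total: $44,300.50 + $44,505.00 = $88,805.50

$88,805.50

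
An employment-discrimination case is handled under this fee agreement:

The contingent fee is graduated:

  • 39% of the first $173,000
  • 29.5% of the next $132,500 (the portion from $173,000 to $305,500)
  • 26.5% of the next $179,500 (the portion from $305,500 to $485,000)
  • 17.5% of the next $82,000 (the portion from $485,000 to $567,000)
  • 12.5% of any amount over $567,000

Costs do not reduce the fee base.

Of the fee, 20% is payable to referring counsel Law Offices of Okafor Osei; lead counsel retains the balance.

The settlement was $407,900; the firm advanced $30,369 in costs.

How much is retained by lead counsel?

Fee base is the gross recovery, $407,900; costs are reimbursed separately.
First $173,000 at 39% = $67,470.00
Next $132,500 at 29.5% = $39,087.50
Remaining $102,400 at 26.5% = $27,136.00
Fee: $67,470.00 + $39,087.50 + $27,136.00 = $133,693.50
Referral share: 20% of $133,693.50 = $26,738.70; lead counsel retains $133,693.50 − $26,738.70 = $106,954.80.

$106,954.80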